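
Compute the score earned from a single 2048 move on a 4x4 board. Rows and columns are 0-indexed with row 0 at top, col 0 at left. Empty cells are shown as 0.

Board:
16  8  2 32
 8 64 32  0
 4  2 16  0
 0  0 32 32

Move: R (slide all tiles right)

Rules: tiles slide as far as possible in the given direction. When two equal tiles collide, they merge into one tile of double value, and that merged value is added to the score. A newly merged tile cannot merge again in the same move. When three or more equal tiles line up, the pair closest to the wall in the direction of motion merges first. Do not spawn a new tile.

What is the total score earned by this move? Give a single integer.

Answer: 64

Derivation:
Slide right:
row 0: [16, 8, 2, 32] -> [16, 8, 2, 32]  score +0 (running 0)
row 1: [8, 64, 32, 0] -> [0, 8, 64, 32]  score +0 (running 0)
row 2: [4, 2, 16, 0] -> [0, 4, 2, 16]  score +0 (running 0)
row 3: [0, 0, 32, 32] -> [0, 0, 0, 64]  score +64 (running 64)
Board after move:
16  8  2 32
 0  8 64 32
 0  4  2 16
 0  0  0 64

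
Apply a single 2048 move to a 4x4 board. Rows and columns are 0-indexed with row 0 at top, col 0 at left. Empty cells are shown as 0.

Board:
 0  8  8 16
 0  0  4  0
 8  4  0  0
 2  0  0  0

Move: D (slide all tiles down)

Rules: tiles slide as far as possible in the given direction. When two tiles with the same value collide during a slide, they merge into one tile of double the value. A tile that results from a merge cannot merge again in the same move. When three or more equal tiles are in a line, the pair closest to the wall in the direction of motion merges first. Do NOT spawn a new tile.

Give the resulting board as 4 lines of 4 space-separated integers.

Slide down:
col 0: [0, 0, 8, 2] -> [0, 0, 8, 2]
col 1: [8, 0, 4, 0] -> [0, 0, 8, 4]
col 2: [8, 4, 0, 0] -> [0, 0, 8, 4]
col 3: [16, 0, 0, 0] -> [0, 0, 0, 16]

Answer:  0  0  0  0
 0  0  0  0
 8  8  8  0
 2  4  4 16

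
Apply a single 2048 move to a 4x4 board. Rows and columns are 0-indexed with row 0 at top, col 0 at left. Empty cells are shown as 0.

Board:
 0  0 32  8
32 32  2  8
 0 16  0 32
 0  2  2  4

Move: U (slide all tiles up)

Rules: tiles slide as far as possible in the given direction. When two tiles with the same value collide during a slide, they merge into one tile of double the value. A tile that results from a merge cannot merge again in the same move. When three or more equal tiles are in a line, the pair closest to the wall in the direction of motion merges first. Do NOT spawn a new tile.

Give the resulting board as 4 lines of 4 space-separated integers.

Slide up:
col 0: [0, 32, 0, 0] -> [32, 0, 0, 0]
col 1: [0, 32, 16, 2] -> [32, 16, 2, 0]
col 2: [32, 2, 0, 2] -> [32, 4, 0, 0]
col 3: [8, 8, 32, 4] -> [16, 32, 4, 0]

Answer: 32 32 32 16
 0 16  4 32
 0  2  0  4
 0  0  0  0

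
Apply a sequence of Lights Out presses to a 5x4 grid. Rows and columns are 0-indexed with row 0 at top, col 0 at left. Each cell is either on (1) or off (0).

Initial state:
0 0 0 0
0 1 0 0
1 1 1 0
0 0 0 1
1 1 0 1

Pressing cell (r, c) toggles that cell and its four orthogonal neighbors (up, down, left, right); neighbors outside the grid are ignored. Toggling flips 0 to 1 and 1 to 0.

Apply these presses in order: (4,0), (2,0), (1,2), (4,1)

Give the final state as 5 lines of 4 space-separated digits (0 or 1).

Answer: 0 0 1 0
1 0 1 1
0 0 0 0
0 1 0 1
1 1 1 1

Derivation:
After press 1 at (4,0):
0 0 0 0
0 1 0 0
1 1 1 0
1 0 0 1
0 0 0 1

After press 2 at (2,0):
0 0 0 0
1 1 0 0
0 0 1 0
0 0 0 1
0 0 0 1

After press 3 at (1,2):
0 0 1 0
1 0 1 1
0 0 0 0
0 0 0 1
0 0 0 1

After press 4 at (4,1):
0 0 1 0
1 0 1 1
0 0 0 0
0 1 0 1
1 1 1 1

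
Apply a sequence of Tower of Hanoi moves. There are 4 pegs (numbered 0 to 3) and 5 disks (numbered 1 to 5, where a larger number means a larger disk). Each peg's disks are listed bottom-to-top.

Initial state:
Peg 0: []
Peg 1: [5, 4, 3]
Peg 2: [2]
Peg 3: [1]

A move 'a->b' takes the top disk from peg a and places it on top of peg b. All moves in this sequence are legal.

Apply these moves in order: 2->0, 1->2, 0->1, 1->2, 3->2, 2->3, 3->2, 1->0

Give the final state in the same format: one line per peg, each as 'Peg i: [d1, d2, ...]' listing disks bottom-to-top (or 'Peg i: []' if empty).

After move 1 (2->0):
Peg 0: [2]
Peg 1: [5, 4, 3]
Peg 2: []
Peg 3: [1]

After move 2 (1->2):
Peg 0: [2]
Peg 1: [5, 4]
Peg 2: [3]
Peg 3: [1]

After move 3 (0->1):
Peg 0: []
Peg 1: [5, 4, 2]
Peg 2: [3]
Peg 3: [1]

After move 4 (1->2):
Peg 0: []
Peg 1: [5, 4]
Peg 2: [3, 2]
Peg 3: [1]

After move 5 (3->2):
Peg 0: []
Peg 1: [5, 4]
Peg 2: [3, 2, 1]
Peg 3: []

After move 6 (2->3):
Peg 0: []
Peg 1: [5, 4]
Peg 2: [3, 2]
Peg 3: [1]

After move 7 (3->2):
Peg 0: []
Peg 1: [5, 4]
Peg 2: [3, 2, 1]
Peg 3: []

After move 8 (1->0):
Peg 0: [4]
Peg 1: [5]
Peg 2: [3, 2, 1]
Peg 3: []

Answer: Peg 0: [4]
Peg 1: [5]
Peg 2: [3, 2, 1]
Peg 3: []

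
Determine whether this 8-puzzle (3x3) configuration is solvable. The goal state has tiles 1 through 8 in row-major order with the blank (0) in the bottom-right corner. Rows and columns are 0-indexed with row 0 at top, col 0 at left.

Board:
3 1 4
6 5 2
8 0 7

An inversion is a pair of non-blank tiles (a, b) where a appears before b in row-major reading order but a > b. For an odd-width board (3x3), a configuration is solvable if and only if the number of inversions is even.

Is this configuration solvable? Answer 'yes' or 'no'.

Inversions (pairs i<j in row-major order where tile[i] > tile[j] > 0): 7
7 is odd, so the puzzle is not solvable.

Answer: no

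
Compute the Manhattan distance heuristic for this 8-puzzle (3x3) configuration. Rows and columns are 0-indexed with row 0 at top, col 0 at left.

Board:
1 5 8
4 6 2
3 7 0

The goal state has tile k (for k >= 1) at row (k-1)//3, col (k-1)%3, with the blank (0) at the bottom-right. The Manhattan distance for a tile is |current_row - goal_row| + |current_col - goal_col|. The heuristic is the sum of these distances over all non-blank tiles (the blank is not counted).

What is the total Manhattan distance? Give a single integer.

Tile 1: (0,0)->(0,0) = 0
Tile 5: (0,1)->(1,1) = 1
Tile 8: (0,2)->(2,1) = 3
Tile 4: (1,0)->(1,0) = 0
Tile 6: (1,1)->(1,2) = 1
Tile 2: (1,2)->(0,1) = 2
Tile 3: (2,0)->(0,2) = 4
Tile 7: (2,1)->(2,0) = 1
Sum: 0 + 1 + 3 + 0 + 1 + 2 + 4 + 1 = 12

Answer: 12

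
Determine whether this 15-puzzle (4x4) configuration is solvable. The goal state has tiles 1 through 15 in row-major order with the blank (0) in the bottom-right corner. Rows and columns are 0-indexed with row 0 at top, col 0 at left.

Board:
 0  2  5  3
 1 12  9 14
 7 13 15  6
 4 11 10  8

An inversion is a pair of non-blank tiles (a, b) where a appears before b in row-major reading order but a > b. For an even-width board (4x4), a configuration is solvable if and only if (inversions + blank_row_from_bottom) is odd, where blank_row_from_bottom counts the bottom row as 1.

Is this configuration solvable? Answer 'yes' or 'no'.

Answer: yes

Derivation:
Inversions: 39
Blank is in row 0 (0-indexed from top), which is row 4 counting from the bottom (bottom = 1).
39 + 4 = 43, which is odd, so the puzzle is solvable.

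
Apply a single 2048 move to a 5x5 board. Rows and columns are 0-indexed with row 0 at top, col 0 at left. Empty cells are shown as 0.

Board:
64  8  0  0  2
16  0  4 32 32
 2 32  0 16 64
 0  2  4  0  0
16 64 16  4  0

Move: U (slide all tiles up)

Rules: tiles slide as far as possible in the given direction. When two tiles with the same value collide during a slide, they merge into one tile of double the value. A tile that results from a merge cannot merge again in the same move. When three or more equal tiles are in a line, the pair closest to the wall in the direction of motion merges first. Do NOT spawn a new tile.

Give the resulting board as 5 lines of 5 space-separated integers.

Answer: 64  8  8 32  2
16 32 16 16 32
 2  2  0  4 64
16 64  0  0  0
 0  0  0  0  0

Derivation:
Slide up:
col 0: [64, 16, 2, 0, 16] -> [64, 16, 2, 16, 0]
col 1: [8, 0, 32, 2, 64] -> [8, 32, 2, 64, 0]
col 2: [0, 4, 0, 4, 16] -> [8, 16, 0, 0, 0]
col 3: [0, 32, 16, 0, 4] -> [32, 16, 4, 0, 0]
col 4: [2, 32, 64, 0, 0] -> [2, 32, 64, 0, 0]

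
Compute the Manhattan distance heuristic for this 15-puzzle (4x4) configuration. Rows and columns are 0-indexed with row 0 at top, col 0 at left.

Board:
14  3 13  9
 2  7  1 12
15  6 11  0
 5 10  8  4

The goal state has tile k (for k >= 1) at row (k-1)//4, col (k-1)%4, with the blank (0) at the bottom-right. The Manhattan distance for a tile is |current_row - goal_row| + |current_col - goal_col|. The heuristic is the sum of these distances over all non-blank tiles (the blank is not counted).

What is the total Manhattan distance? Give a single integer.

Answer: 35

Derivation:
Tile 14: at (0,0), goal (3,1), distance |0-3|+|0-1| = 4
Tile 3: at (0,1), goal (0,2), distance |0-0|+|1-2| = 1
Tile 13: at (0,2), goal (3,0), distance |0-3|+|2-0| = 5
Tile 9: at (0,3), goal (2,0), distance |0-2|+|3-0| = 5
Tile 2: at (1,0), goal (0,1), distance |1-0|+|0-1| = 2
Tile 7: at (1,1), goal (1,2), distance |1-1|+|1-2| = 1
Tile 1: at (1,2), goal (0,0), distance |1-0|+|2-0| = 3
Tile 12: at (1,3), goal (2,3), distance |1-2|+|3-3| = 1
Tile 15: at (2,0), goal (3,2), distance |2-3|+|0-2| = 3
Tile 6: at (2,1), goal (1,1), distance |2-1|+|1-1| = 1
Tile 11: at (2,2), goal (2,2), distance |2-2|+|2-2| = 0
Tile 5: at (3,0), goal (1,0), distance |3-1|+|0-0| = 2
Tile 10: at (3,1), goal (2,1), distance |3-2|+|1-1| = 1
Tile 8: at (3,2), goal (1,3), distance |3-1|+|2-3| = 3
Tile 4: at (3,3), goal (0,3), distance |3-0|+|3-3| = 3
Sum: 4 + 1 + 5 + 5 + 2 + 1 + 3 + 1 + 3 + 1 + 0 + 2 + 1 + 3 + 3 = 35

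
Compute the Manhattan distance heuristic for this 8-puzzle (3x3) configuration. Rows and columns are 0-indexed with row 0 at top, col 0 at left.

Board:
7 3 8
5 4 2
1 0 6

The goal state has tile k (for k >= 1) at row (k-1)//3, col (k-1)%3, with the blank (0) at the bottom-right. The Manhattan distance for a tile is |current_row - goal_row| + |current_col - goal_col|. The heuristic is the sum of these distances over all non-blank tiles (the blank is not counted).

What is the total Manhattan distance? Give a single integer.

Answer: 13

Derivation:
Tile 7: (0,0)->(2,0) = 2
Tile 3: (0,1)->(0,2) = 1
Tile 8: (0,2)->(2,1) = 3
Tile 5: (1,0)->(1,1) = 1
Tile 4: (1,1)->(1,0) = 1
Tile 2: (1,2)->(0,1) = 2
Tile 1: (2,0)->(0,0) = 2
Tile 6: (2,2)->(1,2) = 1
Sum: 2 + 1 + 3 + 1 + 1 + 2 + 2 + 1 = 13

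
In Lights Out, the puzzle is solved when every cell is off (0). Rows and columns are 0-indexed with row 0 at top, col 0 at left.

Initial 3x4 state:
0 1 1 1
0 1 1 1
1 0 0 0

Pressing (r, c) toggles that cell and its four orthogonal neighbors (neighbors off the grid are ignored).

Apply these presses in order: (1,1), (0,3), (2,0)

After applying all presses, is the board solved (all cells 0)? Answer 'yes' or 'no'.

Answer: yes

Derivation:
After press 1 at (1,1):
0 0 1 1
1 0 0 1
1 1 0 0

After press 2 at (0,3):
0 0 0 0
1 0 0 0
1 1 0 0

After press 3 at (2,0):
0 0 0 0
0 0 0 0
0 0 0 0

Lights still on: 0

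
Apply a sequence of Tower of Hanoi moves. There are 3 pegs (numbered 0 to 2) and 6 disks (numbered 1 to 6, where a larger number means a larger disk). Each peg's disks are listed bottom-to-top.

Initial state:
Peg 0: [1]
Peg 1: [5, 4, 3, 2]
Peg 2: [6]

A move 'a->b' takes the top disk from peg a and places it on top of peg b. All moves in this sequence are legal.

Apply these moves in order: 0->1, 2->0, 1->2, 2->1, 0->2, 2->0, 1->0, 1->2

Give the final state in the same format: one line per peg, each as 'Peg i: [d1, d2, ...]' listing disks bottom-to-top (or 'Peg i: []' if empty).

After move 1 (0->1):
Peg 0: []
Peg 1: [5, 4, 3, 2, 1]
Peg 2: [6]

After move 2 (2->0):
Peg 0: [6]
Peg 1: [5, 4, 3, 2, 1]
Peg 2: []

After move 3 (1->2):
Peg 0: [6]
Peg 1: [5, 4, 3, 2]
Peg 2: [1]

After move 4 (2->1):
Peg 0: [6]
Peg 1: [5, 4, 3, 2, 1]
Peg 2: []

After move 5 (0->2):
Peg 0: []
Peg 1: [5, 4, 3, 2, 1]
Peg 2: [6]

After move 6 (2->0):
Peg 0: [6]
Peg 1: [5, 4, 3, 2, 1]
Peg 2: []

After move 7 (1->0):
Peg 0: [6, 1]
Peg 1: [5, 4, 3, 2]
Peg 2: []

After move 8 (1->2):
Peg 0: [6, 1]
Peg 1: [5, 4, 3]
Peg 2: [2]

Answer: Peg 0: [6, 1]
Peg 1: [5, 4, 3]
Peg 2: [2]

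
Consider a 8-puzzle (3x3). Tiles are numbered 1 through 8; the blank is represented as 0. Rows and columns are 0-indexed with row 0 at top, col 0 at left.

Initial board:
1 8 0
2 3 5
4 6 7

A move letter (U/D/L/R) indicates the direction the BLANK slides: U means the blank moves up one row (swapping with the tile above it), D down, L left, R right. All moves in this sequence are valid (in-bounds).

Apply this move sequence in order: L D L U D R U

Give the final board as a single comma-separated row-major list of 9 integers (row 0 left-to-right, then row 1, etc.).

Answer: 1, 0, 8, 2, 3, 5, 4, 6, 7

Derivation:
After move 1 (L):
1 0 8
2 3 5
4 6 7

After move 2 (D):
1 3 8
2 0 5
4 6 7

After move 3 (L):
1 3 8
0 2 5
4 6 7

After move 4 (U):
0 3 8
1 2 5
4 6 7

After move 5 (D):
1 3 8
0 2 5
4 6 7

After move 6 (R):
1 3 8
2 0 5
4 6 7

After move 7 (U):
1 0 8
2 3 5
4 6 7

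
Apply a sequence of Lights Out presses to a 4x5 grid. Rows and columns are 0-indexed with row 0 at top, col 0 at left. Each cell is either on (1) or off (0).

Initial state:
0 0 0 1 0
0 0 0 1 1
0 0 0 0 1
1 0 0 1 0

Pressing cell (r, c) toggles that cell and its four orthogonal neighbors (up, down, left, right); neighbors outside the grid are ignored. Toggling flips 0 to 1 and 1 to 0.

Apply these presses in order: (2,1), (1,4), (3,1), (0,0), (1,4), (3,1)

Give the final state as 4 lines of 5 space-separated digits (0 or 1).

After press 1 at (2,1):
0 0 0 1 0
0 1 0 1 1
1 1 1 0 1
1 1 0 1 0

After press 2 at (1,4):
0 0 0 1 1
0 1 0 0 0
1 1 1 0 0
1 1 0 1 0

After press 3 at (3,1):
0 0 0 1 1
0 1 0 0 0
1 0 1 0 0
0 0 1 1 0

After press 4 at (0,0):
1 1 0 1 1
1 1 0 0 0
1 0 1 0 0
0 0 1 1 0

After press 5 at (1,4):
1 1 0 1 0
1 1 0 1 1
1 0 1 0 1
0 0 1 1 0

After press 6 at (3,1):
1 1 0 1 0
1 1 0 1 1
1 1 1 0 1
1 1 0 1 0

Answer: 1 1 0 1 0
1 1 0 1 1
1 1 1 0 1
1 1 0 1 0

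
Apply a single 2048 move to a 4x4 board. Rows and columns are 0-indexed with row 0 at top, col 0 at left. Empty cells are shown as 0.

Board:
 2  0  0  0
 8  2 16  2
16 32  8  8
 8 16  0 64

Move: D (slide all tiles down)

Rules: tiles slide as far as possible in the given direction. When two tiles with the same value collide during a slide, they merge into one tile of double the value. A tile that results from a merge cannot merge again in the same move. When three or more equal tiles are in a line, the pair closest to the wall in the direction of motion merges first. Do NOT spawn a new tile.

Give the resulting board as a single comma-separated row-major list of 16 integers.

Slide down:
col 0: [2, 8, 16, 8] -> [2, 8, 16, 8]
col 1: [0, 2, 32, 16] -> [0, 2, 32, 16]
col 2: [0, 16, 8, 0] -> [0, 0, 16, 8]
col 3: [0, 2, 8, 64] -> [0, 2, 8, 64]

Answer: 2, 0, 0, 0, 8, 2, 0, 2, 16, 32, 16, 8, 8, 16, 8, 64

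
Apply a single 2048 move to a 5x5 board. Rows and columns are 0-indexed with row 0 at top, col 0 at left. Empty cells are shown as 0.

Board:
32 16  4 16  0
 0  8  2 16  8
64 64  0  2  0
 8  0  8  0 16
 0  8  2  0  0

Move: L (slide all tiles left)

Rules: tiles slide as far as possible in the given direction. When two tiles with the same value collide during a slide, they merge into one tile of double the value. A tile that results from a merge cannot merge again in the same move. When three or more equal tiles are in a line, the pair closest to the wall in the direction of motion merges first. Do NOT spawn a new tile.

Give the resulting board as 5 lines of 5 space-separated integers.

Answer:  32  16   4  16   0
  8   2  16   8   0
128   2   0   0   0
 16  16   0   0   0
  8   2   0   0   0

Derivation:
Slide left:
row 0: [32, 16, 4, 16, 0] -> [32, 16, 4, 16, 0]
row 1: [0, 8, 2, 16, 8] -> [8, 2, 16, 8, 0]
row 2: [64, 64, 0, 2, 0] -> [128, 2, 0, 0, 0]
row 3: [8, 0, 8, 0, 16] -> [16, 16, 0, 0, 0]
row 4: [0, 8, 2, 0, 0] -> [8, 2, 0, 0, 0]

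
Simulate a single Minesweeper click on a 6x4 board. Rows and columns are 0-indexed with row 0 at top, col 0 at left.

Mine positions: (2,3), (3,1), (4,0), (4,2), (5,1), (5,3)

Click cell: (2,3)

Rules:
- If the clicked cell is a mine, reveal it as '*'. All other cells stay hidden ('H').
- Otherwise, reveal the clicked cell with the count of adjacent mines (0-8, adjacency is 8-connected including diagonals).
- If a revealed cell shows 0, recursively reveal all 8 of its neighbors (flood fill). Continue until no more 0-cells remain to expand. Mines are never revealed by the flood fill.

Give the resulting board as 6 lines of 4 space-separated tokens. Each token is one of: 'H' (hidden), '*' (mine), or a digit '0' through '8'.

H H H H
H H H H
H H H *
H H H H
H H H H
H H H H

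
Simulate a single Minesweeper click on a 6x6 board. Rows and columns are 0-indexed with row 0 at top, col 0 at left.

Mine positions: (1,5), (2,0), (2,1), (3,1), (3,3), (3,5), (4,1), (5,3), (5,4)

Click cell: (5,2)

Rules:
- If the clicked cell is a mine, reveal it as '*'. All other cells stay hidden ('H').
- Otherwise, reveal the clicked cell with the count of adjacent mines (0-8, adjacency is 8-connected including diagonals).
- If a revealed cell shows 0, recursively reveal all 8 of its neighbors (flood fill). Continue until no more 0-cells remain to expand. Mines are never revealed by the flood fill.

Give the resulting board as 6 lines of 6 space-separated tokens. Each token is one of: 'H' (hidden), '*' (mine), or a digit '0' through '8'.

H H H H H H
H H H H H H
H H H H H H
H H H H H H
H H H H H H
H H 2 H H H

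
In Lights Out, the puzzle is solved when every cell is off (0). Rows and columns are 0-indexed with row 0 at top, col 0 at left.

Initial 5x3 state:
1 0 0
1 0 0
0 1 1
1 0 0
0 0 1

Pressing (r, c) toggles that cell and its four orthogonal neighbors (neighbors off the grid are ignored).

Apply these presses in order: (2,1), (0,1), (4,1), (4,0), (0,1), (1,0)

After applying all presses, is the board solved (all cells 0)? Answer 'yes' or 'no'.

Answer: yes

Derivation:
After press 1 at (2,1):
1 0 0
1 1 0
1 0 0
1 1 0
0 0 1

After press 2 at (0,1):
0 1 1
1 0 0
1 0 0
1 1 0
0 0 1

After press 3 at (4,1):
0 1 1
1 0 0
1 0 0
1 0 0
1 1 0

After press 4 at (4,0):
0 1 1
1 0 0
1 0 0
0 0 0
0 0 0

After press 5 at (0,1):
1 0 0
1 1 0
1 0 0
0 0 0
0 0 0

After press 6 at (1,0):
0 0 0
0 0 0
0 0 0
0 0 0
0 0 0

Lights still on: 0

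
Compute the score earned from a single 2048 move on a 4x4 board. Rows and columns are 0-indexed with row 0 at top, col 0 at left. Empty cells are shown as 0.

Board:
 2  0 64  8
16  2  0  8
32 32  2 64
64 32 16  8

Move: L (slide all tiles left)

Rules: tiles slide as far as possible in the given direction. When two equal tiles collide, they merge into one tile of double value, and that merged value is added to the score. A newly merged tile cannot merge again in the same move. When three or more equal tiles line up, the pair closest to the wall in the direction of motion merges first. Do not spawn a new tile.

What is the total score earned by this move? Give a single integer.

Slide left:
row 0: [2, 0, 64, 8] -> [2, 64, 8, 0]  score +0 (running 0)
row 1: [16, 2, 0, 8] -> [16, 2, 8, 0]  score +0 (running 0)
row 2: [32, 32, 2, 64] -> [64, 2, 64, 0]  score +64 (running 64)
row 3: [64, 32, 16, 8] -> [64, 32, 16, 8]  score +0 (running 64)
Board after move:
 2 64  8  0
16  2  8  0
64  2 64  0
64 32 16  8

Answer: 64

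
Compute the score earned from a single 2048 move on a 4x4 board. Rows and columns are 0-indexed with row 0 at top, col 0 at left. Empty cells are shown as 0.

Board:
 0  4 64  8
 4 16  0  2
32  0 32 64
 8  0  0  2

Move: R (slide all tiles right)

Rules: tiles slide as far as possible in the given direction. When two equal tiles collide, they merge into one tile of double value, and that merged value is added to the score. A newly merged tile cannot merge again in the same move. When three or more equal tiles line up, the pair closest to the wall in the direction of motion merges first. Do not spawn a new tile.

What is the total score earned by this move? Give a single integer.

Answer: 64

Derivation:
Slide right:
row 0: [0, 4, 64, 8] -> [0, 4, 64, 8]  score +0 (running 0)
row 1: [4, 16, 0, 2] -> [0, 4, 16, 2]  score +0 (running 0)
row 2: [32, 0, 32, 64] -> [0, 0, 64, 64]  score +64 (running 64)
row 3: [8, 0, 0, 2] -> [0, 0, 8, 2]  score +0 (running 64)
Board after move:
 0  4 64  8
 0  4 16  2
 0  0 64 64
 0  0  8  2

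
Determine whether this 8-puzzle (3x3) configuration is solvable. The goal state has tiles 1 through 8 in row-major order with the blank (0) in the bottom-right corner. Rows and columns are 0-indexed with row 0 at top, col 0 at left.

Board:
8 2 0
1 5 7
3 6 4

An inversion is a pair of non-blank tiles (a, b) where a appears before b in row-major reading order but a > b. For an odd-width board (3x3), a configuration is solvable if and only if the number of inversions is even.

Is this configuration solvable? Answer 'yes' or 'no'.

Answer: yes

Derivation:
Inversions (pairs i<j in row-major order where tile[i] > tile[j] > 0): 14
14 is even, so the puzzle is solvable.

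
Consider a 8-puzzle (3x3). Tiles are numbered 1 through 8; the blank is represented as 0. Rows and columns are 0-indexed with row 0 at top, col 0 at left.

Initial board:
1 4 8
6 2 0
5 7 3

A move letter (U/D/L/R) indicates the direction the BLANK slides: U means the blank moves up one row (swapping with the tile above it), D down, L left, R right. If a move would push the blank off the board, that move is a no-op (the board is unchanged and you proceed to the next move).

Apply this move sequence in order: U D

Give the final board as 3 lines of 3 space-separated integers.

After move 1 (U):
1 4 0
6 2 8
5 7 3

After move 2 (D):
1 4 8
6 2 0
5 7 3

Answer: 1 4 8
6 2 0
5 7 3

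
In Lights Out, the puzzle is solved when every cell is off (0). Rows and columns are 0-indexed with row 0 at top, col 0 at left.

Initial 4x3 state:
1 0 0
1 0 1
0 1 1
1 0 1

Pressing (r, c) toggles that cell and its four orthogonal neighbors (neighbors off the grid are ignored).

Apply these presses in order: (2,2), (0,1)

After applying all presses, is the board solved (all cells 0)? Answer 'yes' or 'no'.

Answer: no

Derivation:
After press 1 at (2,2):
1 0 0
1 0 0
0 0 0
1 0 0

After press 2 at (0,1):
0 1 1
1 1 0
0 0 0
1 0 0

Lights still on: 5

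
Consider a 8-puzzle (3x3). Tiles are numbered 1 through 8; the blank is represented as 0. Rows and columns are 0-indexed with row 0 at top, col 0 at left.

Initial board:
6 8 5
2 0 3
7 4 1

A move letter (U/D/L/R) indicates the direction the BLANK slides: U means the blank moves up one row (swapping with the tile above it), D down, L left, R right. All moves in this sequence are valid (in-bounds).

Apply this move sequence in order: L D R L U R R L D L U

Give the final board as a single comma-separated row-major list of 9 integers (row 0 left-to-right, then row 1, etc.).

Answer: 6, 8, 5, 0, 4, 3, 2, 7, 1

Derivation:
After move 1 (L):
6 8 5
0 2 3
7 4 1

After move 2 (D):
6 8 5
7 2 3
0 4 1

After move 3 (R):
6 8 5
7 2 3
4 0 1

After move 4 (L):
6 8 5
7 2 3
0 4 1

After move 5 (U):
6 8 5
0 2 3
7 4 1

After move 6 (R):
6 8 5
2 0 3
7 4 1

After move 7 (R):
6 8 5
2 3 0
7 4 1

After move 8 (L):
6 8 5
2 0 3
7 4 1

After move 9 (D):
6 8 5
2 4 3
7 0 1

After move 10 (L):
6 8 5
2 4 3
0 7 1

After move 11 (U):
6 8 5
0 4 3
2 7 1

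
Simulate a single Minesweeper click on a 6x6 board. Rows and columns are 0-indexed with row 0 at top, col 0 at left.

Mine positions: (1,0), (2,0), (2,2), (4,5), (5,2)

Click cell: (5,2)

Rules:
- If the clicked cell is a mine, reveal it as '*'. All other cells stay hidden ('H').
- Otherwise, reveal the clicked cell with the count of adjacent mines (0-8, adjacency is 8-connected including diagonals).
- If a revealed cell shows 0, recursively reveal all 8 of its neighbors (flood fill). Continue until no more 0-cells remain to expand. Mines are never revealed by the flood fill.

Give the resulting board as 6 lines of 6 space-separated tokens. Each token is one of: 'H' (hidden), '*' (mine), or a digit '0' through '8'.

H H H H H H
H H H H H H
H H H H H H
H H H H H H
H H H H H H
H H * H H H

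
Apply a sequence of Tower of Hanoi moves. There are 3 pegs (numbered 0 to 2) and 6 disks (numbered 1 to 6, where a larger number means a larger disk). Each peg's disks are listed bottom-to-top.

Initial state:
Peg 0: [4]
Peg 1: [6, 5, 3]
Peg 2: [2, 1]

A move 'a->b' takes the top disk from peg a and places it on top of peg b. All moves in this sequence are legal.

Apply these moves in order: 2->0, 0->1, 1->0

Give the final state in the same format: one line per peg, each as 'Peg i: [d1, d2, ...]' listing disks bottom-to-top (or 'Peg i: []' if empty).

After move 1 (2->0):
Peg 0: [4, 1]
Peg 1: [6, 5, 3]
Peg 2: [2]

After move 2 (0->1):
Peg 0: [4]
Peg 1: [6, 5, 3, 1]
Peg 2: [2]

After move 3 (1->0):
Peg 0: [4, 1]
Peg 1: [6, 5, 3]
Peg 2: [2]

Answer: Peg 0: [4, 1]
Peg 1: [6, 5, 3]
Peg 2: [2]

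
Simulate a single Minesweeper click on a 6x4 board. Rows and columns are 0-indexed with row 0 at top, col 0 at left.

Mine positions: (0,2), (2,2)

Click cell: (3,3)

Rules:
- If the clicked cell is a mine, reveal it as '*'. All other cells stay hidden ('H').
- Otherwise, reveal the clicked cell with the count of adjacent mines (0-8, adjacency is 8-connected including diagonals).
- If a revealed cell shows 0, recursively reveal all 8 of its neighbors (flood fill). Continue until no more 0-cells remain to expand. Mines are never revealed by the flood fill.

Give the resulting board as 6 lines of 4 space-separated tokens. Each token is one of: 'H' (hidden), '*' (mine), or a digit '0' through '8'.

H H H H
H H H H
H H H H
H H H 1
H H H H
H H H H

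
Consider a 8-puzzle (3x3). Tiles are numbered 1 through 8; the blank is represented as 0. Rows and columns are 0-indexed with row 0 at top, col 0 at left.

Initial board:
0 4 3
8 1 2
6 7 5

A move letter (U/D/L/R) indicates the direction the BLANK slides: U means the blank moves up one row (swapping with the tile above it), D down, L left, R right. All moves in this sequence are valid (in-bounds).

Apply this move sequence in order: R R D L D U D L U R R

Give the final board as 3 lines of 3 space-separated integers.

After move 1 (R):
4 0 3
8 1 2
6 7 5

After move 2 (R):
4 3 0
8 1 2
6 7 5

After move 3 (D):
4 3 2
8 1 0
6 7 5

After move 4 (L):
4 3 2
8 0 1
6 7 5

After move 5 (D):
4 3 2
8 7 1
6 0 5

After move 6 (U):
4 3 2
8 0 1
6 7 5

After move 7 (D):
4 3 2
8 7 1
6 0 5

After move 8 (L):
4 3 2
8 7 1
0 6 5

After move 9 (U):
4 3 2
0 7 1
8 6 5

After move 10 (R):
4 3 2
7 0 1
8 6 5

After move 11 (R):
4 3 2
7 1 0
8 6 5

Answer: 4 3 2
7 1 0
8 6 5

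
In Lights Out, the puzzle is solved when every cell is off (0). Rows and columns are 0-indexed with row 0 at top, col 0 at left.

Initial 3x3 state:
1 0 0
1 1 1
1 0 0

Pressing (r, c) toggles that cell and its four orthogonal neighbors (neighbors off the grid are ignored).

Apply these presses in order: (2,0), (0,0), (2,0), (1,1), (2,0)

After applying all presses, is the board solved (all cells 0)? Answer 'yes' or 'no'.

After press 1 at (2,0):
1 0 0
0 1 1
0 1 0

After press 2 at (0,0):
0 1 0
1 1 1
0 1 0

After press 3 at (2,0):
0 1 0
0 1 1
1 0 0

After press 4 at (1,1):
0 0 0
1 0 0
1 1 0

After press 5 at (2,0):
0 0 0
0 0 0
0 0 0

Lights still on: 0

Answer: yes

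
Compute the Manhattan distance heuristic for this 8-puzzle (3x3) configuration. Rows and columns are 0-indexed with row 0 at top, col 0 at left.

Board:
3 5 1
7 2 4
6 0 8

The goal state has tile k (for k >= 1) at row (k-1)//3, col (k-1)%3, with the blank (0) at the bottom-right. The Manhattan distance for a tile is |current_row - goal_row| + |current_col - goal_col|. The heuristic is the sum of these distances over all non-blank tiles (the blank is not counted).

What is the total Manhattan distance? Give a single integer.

Tile 3: at (0,0), goal (0,2), distance |0-0|+|0-2| = 2
Tile 5: at (0,1), goal (1,1), distance |0-1|+|1-1| = 1
Tile 1: at (0,2), goal (0,0), distance |0-0|+|2-0| = 2
Tile 7: at (1,0), goal (2,0), distance |1-2|+|0-0| = 1
Tile 2: at (1,1), goal (0,1), distance |1-0|+|1-1| = 1
Tile 4: at (1,2), goal (1,0), distance |1-1|+|2-0| = 2
Tile 6: at (2,0), goal (1,2), distance |2-1|+|0-2| = 3
Tile 8: at (2,2), goal (2,1), distance |2-2|+|2-1| = 1
Sum: 2 + 1 + 2 + 1 + 1 + 2 + 3 + 1 = 13

Answer: 13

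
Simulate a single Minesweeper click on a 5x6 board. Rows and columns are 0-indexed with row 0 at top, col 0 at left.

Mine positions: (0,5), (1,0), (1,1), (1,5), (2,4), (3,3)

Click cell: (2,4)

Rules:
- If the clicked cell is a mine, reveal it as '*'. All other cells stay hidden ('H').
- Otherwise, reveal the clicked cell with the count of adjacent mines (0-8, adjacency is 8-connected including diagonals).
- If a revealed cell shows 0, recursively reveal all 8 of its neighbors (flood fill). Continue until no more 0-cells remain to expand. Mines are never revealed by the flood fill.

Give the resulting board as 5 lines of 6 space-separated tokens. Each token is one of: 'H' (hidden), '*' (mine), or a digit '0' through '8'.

H H H H H H
H H H H H H
H H H H * H
H H H H H H
H H H H H H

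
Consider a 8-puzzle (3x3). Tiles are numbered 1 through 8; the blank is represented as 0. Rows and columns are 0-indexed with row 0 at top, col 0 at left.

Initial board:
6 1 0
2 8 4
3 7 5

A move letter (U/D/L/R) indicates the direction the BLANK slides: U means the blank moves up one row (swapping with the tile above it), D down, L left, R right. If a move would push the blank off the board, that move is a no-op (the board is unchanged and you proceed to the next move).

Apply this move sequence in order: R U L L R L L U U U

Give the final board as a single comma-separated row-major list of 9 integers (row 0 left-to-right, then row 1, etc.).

After move 1 (R):
6 1 0
2 8 4
3 7 5

After move 2 (U):
6 1 0
2 8 4
3 7 5

After move 3 (L):
6 0 1
2 8 4
3 7 5

After move 4 (L):
0 6 1
2 8 4
3 7 5

After move 5 (R):
6 0 1
2 8 4
3 7 5

After move 6 (L):
0 6 1
2 8 4
3 7 5

After move 7 (L):
0 6 1
2 8 4
3 7 5

After move 8 (U):
0 6 1
2 8 4
3 7 5

After move 9 (U):
0 6 1
2 8 4
3 7 5

After move 10 (U):
0 6 1
2 8 4
3 7 5

Answer: 0, 6, 1, 2, 8, 4, 3, 7, 5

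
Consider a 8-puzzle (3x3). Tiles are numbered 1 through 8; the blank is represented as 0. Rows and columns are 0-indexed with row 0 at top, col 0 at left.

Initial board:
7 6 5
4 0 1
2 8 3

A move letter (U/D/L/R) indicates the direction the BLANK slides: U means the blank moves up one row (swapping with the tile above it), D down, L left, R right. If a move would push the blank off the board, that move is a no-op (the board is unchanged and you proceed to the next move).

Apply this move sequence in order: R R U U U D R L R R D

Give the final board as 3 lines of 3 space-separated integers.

Answer: 7 6 5
4 1 3
2 8 0

Derivation:
After move 1 (R):
7 6 5
4 1 0
2 8 3

After move 2 (R):
7 6 5
4 1 0
2 8 3

After move 3 (U):
7 6 0
4 1 5
2 8 3

After move 4 (U):
7 6 0
4 1 5
2 8 3

After move 5 (U):
7 6 0
4 1 5
2 8 3

After move 6 (D):
7 6 5
4 1 0
2 8 3

After move 7 (R):
7 6 5
4 1 0
2 8 3

After move 8 (L):
7 6 5
4 0 1
2 8 3

After move 9 (R):
7 6 5
4 1 0
2 8 3

After move 10 (R):
7 6 5
4 1 0
2 8 3

After move 11 (D):
7 6 5
4 1 3
2 8 0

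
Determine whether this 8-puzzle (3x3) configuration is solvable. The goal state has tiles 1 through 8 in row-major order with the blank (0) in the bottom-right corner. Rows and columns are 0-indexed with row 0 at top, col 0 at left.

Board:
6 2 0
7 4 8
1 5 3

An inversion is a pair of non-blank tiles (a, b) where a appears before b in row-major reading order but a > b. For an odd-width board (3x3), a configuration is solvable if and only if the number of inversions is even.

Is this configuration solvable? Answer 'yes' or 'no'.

Answer: yes

Derivation:
Inversions (pairs i<j in row-major order where tile[i] > tile[j] > 0): 16
16 is even, so the puzzle is solvable.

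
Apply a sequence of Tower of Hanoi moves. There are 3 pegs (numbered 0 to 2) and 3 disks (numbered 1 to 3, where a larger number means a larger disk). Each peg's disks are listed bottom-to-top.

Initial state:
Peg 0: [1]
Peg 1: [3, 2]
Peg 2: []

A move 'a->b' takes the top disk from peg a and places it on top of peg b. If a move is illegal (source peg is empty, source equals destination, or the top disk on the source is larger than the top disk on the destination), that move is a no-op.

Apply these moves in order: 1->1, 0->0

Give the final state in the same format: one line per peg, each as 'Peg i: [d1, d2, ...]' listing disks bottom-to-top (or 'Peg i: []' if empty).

After move 1 (1->1):
Peg 0: [1]
Peg 1: [3, 2]
Peg 2: []

After move 2 (0->0):
Peg 0: [1]
Peg 1: [3, 2]
Peg 2: []

Answer: Peg 0: [1]
Peg 1: [3, 2]
Peg 2: []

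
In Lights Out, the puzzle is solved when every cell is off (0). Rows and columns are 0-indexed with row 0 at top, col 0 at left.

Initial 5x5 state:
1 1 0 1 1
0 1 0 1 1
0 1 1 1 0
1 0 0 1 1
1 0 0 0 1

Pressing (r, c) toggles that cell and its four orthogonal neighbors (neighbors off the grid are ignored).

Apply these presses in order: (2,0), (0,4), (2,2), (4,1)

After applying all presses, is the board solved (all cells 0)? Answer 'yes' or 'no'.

After press 1 at (2,0):
1 1 0 1 1
1 1 0 1 1
1 0 1 1 0
0 0 0 1 1
1 0 0 0 1

After press 2 at (0,4):
1 1 0 0 0
1 1 0 1 0
1 0 1 1 0
0 0 0 1 1
1 0 0 0 1

After press 3 at (2,2):
1 1 0 0 0
1 1 1 1 0
1 1 0 0 0
0 0 1 1 1
1 0 0 0 1

After press 4 at (4,1):
1 1 0 0 0
1 1 1 1 0
1 1 0 0 0
0 1 1 1 1
0 1 1 0 1

Lights still on: 15

Answer: no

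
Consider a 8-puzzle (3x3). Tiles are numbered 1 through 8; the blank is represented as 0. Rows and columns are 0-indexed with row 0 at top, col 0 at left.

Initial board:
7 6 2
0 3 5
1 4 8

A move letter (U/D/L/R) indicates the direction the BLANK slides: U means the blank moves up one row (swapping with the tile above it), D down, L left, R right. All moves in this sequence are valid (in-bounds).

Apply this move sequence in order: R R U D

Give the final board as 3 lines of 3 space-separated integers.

Answer: 7 6 2
3 5 0
1 4 8

Derivation:
After move 1 (R):
7 6 2
3 0 5
1 4 8

After move 2 (R):
7 6 2
3 5 0
1 4 8

After move 3 (U):
7 6 0
3 5 2
1 4 8

After move 4 (D):
7 6 2
3 5 0
1 4 8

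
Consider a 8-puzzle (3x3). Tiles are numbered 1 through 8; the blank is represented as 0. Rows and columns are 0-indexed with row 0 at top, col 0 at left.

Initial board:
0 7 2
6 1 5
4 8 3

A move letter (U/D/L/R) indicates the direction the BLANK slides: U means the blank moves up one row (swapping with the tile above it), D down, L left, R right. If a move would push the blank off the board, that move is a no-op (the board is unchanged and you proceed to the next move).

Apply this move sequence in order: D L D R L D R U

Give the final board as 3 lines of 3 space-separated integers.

After move 1 (D):
6 7 2
0 1 5
4 8 3

After move 2 (L):
6 7 2
0 1 5
4 8 3

After move 3 (D):
6 7 2
4 1 5
0 8 3

After move 4 (R):
6 7 2
4 1 5
8 0 3

After move 5 (L):
6 7 2
4 1 5
0 8 3

After move 6 (D):
6 7 2
4 1 5
0 8 3

After move 7 (R):
6 7 2
4 1 5
8 0 3

After move 8 (U):
6 7 2
4 0 5
8 1 3

Answer: 6 7 2
4 0 5
8 1 3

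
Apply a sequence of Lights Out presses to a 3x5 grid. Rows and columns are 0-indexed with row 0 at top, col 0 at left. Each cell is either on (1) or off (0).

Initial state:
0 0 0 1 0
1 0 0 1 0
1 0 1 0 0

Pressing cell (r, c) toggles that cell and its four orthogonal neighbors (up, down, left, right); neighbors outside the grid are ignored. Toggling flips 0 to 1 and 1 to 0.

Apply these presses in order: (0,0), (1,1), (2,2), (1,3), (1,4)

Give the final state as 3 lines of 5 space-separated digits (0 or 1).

After press 1 at (0,0):
1 1 0 1 0
0 0 0 1 0
1 0 1 0 0

After press 2 at (1,1):
1 0 0 1 0
1 1 1 1 0
1 1 1 0 0

After press 3 at (2,2):
1 0 0 1 0
1 1 0 1 0
1 0 0 1 0

After press 4 at (1,3):
1 0 0 0 0
1 1 1 0 1
1 0 0 0 0

After press 5 at (1,4):
1 0 0 0 1
1 1 1 1 0
1 0 0 0 1

Answer: 1 0 0 0 1
1 1 1 1 0
1 0 0 0 1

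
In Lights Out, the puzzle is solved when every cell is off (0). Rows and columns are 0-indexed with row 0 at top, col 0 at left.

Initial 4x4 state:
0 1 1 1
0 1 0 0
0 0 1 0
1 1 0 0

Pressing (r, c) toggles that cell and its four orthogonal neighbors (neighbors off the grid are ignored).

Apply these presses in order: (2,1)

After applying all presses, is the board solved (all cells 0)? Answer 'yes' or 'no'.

Answer: no

Derivation:
After press 1 at (2,1):
0 1 1 1
0 0 0 0
1 1 0 0
1 0 0 0

Lights still on: 6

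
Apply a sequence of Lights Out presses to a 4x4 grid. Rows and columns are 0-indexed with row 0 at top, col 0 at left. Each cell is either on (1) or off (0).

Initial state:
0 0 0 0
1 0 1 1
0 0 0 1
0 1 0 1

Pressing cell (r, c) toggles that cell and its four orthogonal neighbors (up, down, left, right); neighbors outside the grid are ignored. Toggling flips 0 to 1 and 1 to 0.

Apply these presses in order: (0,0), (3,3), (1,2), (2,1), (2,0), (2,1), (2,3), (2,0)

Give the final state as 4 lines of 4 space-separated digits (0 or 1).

Answer: 1 1 1 0
0 1 0 1
0 0 0 1
0 1 1 1

Derivation:
After press 1 at (0,0):
1 1 0 0
0 0 1 1
0 0 0 1
0 1 0 1

After press 2 at (3,3):
1 1 0 0
0 0 1 1
0 0 0 0
0 1 1 0

After press 3 at (1,2):
1 1 1 0
0 1 0 0
0 0 1 0
0 1 1 0

After press 4 at (2,1):
1 1 1 0
0 0 0 0
1 1 0 0
0 0 1 0

After press 5 at (2,0):
1 1 1 0
1 0 0 0
0 0 0 0
1 0 1 0

After press 6 at (2,1):
1 1 1 0
1 1 0 0
1 1 1 0
1 1 1 0

After press 7 at (2,3):
1 1 1 0
1 1 0 1
1 1 0 1
1 1 1 1

After press 8 at (2,0):
1 1 1 0
0 1 0 1
0 0 0 1
0 1 1 1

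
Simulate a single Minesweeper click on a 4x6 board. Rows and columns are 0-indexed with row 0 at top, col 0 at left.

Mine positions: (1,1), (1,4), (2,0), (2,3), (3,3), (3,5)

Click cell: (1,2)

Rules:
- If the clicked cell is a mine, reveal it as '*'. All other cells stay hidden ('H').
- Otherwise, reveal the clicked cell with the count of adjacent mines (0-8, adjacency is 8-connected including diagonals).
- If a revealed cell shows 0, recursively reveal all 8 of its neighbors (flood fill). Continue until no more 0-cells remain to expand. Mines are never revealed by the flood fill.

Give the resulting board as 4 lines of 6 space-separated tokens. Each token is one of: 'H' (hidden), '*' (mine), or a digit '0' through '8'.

H H H H H H
H H 2 H H H
H H H H H H
H H H H H H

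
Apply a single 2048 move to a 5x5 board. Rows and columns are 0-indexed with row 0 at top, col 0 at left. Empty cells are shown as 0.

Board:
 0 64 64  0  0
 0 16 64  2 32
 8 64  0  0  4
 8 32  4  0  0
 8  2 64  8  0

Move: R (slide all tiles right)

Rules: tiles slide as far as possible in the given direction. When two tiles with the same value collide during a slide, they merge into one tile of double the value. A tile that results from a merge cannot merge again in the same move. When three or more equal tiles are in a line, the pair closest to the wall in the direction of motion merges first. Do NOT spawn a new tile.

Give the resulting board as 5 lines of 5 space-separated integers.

Answer:   0   0   0   0 128
  0  16  64   2  32
  0   0   8  64   4
  0   0   8  32   4
  0   8   2  64   8

Derivation:
Slide right:
row 0: [0, 64, 64, 0, 0] -> [0, 0, 0, 0, 128]
row 1: [0, 16, 64, 2, 32] -> [0, 16, 64, 2, 32]
row 2: [8, 64, 0, 0, 4] -> [0, 0, 8, 64, 4]
row 3: [8, 32, 4, 0, 0] -> [0, 0, 8, 32, 4]
row 4: [8, 2, 64, 8, 0] -> [0, 8, 2, 64, 8]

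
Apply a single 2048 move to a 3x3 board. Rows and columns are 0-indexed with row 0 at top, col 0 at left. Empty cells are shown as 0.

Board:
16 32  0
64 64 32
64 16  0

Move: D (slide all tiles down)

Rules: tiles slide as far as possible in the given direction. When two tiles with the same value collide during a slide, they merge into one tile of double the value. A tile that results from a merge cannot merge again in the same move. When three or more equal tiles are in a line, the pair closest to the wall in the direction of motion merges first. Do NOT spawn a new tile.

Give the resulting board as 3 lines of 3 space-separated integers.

Answer:   0  32   0
 16  64   0
128  16  32

Derivation:
Slide down:
col 0: [16, 64, 64] -> [0, 16, 128]
col 1: [32, 64, 16] -> [32, 64, 16]
col 2: [0, 32, 0] -> [0, 0, 32]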